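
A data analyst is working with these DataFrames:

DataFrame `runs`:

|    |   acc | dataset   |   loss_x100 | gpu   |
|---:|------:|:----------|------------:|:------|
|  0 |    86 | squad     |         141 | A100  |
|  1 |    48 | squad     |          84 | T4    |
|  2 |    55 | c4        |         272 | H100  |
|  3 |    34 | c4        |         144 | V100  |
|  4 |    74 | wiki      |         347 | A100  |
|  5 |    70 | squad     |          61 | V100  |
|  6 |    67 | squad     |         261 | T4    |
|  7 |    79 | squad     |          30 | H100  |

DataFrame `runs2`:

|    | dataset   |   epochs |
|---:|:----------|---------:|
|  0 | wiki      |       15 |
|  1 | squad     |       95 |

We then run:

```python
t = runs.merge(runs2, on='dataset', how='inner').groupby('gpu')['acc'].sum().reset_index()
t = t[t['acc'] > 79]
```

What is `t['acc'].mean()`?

137.5

merge on 'dataset' (how='inner') → 6 rows:
   acc dataset  loss_x100   gpu  epochs
0   86   squad        141  A100      95
1   48   squad         84    T4      95
2   74    wiki        347  A100      15
3   70   squad         61  V100      95
4   67   squad        261    T4      95
5   79   squad         30  H100      95
group by gpu, sum of acc:
gpu
A100    160
H100     79
T4      115
V100     70
Name: acc, dtype: int64
reset_index():
    gpu  acc
0  A100  160
1  H100   79
2    T4  115
3  V100   70
filter rows where acc > 79:
    gpu  acc
0  A100  160
2    T4  115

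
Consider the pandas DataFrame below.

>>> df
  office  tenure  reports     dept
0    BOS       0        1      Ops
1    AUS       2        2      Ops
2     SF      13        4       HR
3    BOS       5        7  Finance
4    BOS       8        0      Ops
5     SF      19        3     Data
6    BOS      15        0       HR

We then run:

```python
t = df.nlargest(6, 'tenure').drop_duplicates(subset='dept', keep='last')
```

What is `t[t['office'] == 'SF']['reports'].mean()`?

3.5

take 6 rows with largest tenure:
  office  tenure  reports     dept
5     SF      19        3     Data
6    BOS      15        0       HR
2     SF      13        4       HR
4    BOS       8        0      Ops
3    BOS       5        7  Finance
1    AUS       2        2      Ops
drop duplicate dept (keep=last):
  office  tenure  reports     dept
5     SF      19        3     Data
2     SF      13        4       HR
3    BOS       5        7  Finance
1    AUS       2        2      Ops
filter rows where office == 'SF':
  office  tenure  reports  dept
5     SF      19        3  Data
2     SF      13        4    HR
Reading off the mean of column 'reports', we get 3.5.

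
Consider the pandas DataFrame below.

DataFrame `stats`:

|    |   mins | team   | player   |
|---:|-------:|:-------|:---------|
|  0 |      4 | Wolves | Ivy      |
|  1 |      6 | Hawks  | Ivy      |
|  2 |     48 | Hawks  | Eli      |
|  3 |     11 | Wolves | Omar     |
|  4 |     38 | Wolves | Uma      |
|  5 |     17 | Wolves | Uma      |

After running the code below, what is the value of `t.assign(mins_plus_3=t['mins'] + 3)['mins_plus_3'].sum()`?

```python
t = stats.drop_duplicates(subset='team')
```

16

drop duplicate team (keep=first):
   mins    team player
0     4  Wolves    Ivy
1     6   Hawks    Ivy
add column mins_plus_3 = t['mins'] + 3:
   mins    team player  mins_plus_3
0     4  Wolves    Ivy            7
1     6   Hawks    Ivy            9
So sum() = 16.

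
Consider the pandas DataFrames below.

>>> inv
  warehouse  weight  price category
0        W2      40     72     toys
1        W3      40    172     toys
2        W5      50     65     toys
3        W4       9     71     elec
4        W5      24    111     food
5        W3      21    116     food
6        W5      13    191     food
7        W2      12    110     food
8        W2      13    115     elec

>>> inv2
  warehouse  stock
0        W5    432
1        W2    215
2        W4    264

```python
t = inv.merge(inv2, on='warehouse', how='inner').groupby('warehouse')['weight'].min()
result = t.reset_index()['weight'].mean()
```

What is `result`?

merge on 'warehouse' (how='inner') → 7 rows:
  warehouse  weight  price category  stock
0        W2      40     72     toys    215
1        W5      50     65     toys    432
2        W4       9     71     elec    264
3        W5      24    111     food    432
4        W5      13    191     food    432
5        W2      12    110     food    215
6        W2      13    115     elec    215
group by warehouse, min of weight:
warehouse
W2    12
W4     9
W5    13
Name: weight, dtype: int64
reset_index():
  warehouse  weight
0        W2      12
1        W4       9
2        W5      13
Then the mean of column 'weight': 11.3333333333

11.3333333333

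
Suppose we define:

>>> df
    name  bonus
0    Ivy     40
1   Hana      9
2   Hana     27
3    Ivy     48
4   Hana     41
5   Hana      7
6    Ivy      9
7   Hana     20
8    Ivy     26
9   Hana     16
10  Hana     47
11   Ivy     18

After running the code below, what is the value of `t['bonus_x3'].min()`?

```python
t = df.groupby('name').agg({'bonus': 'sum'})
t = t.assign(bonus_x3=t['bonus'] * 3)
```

423

group by name, sum of bonus:
      bonus
name       
Hana    167
Ivy     141
add column bonus_x3 = t['bonus'] * 3:
      bonus  bonus_x3
name                 
Hana    167       501
Ivy     141       423
Hence 423.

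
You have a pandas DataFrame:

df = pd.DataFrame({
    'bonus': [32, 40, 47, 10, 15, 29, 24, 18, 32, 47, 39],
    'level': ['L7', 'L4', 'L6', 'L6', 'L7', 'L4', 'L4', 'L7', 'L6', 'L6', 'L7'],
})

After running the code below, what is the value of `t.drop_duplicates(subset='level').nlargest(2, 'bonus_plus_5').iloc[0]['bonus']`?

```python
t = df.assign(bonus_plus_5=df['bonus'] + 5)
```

add column bonus_plus_5 = df['bonus'] + 5:
    bonus level  bonus_plus_5
0      32    L7            37
1      40    L4            45
2      47    L6            52
3      10    L6            15
4      15    L7            20
5      29    L4            34
6      24    L4            29
7      18    L7            23
8      32    L6            37
9      47    L6            52
10     39    L7            44
drop duplicate level (keep=first):
   bonus level  bonus_plus_5
0     32    L7            37
1     40    L4            45
2     47    L6            52
take 2 rows with largest bonus_plus_5:
   bonus level  bonus_plus_5
2     47    L6            52
1     40    L4            45
Reading off the value at position 0, column 'bonus', we get 47.

47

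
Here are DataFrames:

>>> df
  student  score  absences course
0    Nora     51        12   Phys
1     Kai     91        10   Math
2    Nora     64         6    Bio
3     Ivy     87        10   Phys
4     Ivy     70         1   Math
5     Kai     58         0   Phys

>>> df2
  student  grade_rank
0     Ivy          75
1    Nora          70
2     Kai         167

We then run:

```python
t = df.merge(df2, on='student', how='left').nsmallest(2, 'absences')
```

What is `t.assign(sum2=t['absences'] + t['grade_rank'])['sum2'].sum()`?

243

merge on 'student' (how='left') → 6 rows:
  student  score  absences course  grade_rank
0    Nora     51        12   Phys          70
1     Kai     91        10   Math         167
2    Nora     64         6    Bio          70
3     Ivy     87        10   Phys          75
4     Ivy     70         1   Math          75
5     Kai     58         0   Phys         167
take 2 rows with smallest absences:
  student  score  absences course  grade_rank
5     Kai     58         0   Phys         167
4     Ivy     70         1   Math          75
add column sum2 = t['absences'] + t['grade_rank']:
  student  score  absences course  grade_rank  sum2
5     Kai     58         0   Phys         167   167
4     Ivy     70         1   Math          75    76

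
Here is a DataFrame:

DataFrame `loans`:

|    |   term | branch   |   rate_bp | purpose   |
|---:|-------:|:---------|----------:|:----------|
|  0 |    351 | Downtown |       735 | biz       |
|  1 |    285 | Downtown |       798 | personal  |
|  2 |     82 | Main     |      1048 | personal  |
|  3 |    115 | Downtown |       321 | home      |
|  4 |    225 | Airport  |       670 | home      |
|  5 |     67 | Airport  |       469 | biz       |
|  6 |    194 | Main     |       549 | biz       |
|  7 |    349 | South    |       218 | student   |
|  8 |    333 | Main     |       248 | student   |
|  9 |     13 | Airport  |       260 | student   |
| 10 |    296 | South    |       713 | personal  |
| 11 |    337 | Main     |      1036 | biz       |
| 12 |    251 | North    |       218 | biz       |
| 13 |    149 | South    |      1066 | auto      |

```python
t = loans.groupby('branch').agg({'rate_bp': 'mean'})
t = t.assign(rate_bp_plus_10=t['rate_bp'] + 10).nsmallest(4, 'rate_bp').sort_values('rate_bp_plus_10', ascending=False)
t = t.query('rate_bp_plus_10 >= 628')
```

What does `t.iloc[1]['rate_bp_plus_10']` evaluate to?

group by branch, mean of rate_bp:
             rate_bp
branch              
Airport   466.333333
Downtown  618.000000
Main      720.250000
North     218.000000
South     665.666667
add column rate_bp_plus_10 = t['rate_bp'] + 10:
             rate_bp  rate_bp_plus_10
branch                               
Airport   466.333333       476.333333
Downtown  618.000000       628.000000
Main      720.250000       730.250000
North     218.000000       228.000000
South     665.666667       675.666667
take 4 rows with smallest rate_bp:
             rate_bp  rate_bp_plus_10
branch                               
North     218.000000       228.000000
Airport   466.333333       476.333333
Downtown  618.000000       628.000000
South     665.666667       675.666667
sort by rate_bp_plus_10 descending:
             rate_bp  rate_bp_plus_10
branch                               
South     665.666667       675.666667
Downtown  618.000000       628.000000
Airport   466.333333       476.333333
North     218.000000       228.000000
filter rows where rate_bp_plus_10 >= 628:
             rate_bp  rate_bp_plus_10
branch                               
South     665.666667       675.666667
Downtown  618.000000       628.000000
Finally, value at position 1, column 'rate_bp_plus_10' = 628.0.

628.0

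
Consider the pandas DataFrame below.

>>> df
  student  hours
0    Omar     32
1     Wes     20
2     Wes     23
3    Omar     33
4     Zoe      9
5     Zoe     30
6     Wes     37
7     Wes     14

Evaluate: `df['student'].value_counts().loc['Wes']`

4

value_counts of student:
student
Wes     4
Omar    2
Zoe     2
Name: count, dtype: int64
The value at index 'Wes' is 4.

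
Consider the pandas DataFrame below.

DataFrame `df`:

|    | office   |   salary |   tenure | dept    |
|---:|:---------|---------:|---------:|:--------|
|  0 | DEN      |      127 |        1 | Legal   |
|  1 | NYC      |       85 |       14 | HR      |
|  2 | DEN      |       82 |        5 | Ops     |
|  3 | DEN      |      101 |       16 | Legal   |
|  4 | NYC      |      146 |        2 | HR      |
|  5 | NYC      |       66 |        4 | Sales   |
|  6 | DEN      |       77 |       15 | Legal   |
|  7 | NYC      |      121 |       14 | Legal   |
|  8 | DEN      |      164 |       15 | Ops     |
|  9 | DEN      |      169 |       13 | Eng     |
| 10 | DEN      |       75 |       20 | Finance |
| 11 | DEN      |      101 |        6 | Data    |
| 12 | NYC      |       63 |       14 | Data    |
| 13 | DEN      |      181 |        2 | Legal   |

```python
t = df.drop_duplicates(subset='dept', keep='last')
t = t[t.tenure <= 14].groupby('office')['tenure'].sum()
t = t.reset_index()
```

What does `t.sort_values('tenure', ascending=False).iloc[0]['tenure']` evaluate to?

drop duplicate dept (keep=last):
   office  salary  tenure     dept
4     NYC     146       2       HR
5     NYC      66       4    Sales
8     DEN     164      15      Ops
9     DEN     169      13      Eng
10    DEN      75      20  Finance
12    NYC      63      14     Data
13    DEN     181       2    Legal
filter rows where tenure <= 14:
   office  salary  tenure   dept
4     NYC     146       2     HR
5     NYC      66       4  Sales
9     DEN     169      13    Eng
12    NYC      63      14   Data
13    DEN     181       2  Legal
group by office, sum of tenure:
office
DEN    15
NYC    20
Name: tenure, dtype: int64
reset_index():
  office  tenure
0    DEN      15
1    NYC      20
sort by tenure descending:
  office  tenure
1    NYC      20
0    DEN      15

20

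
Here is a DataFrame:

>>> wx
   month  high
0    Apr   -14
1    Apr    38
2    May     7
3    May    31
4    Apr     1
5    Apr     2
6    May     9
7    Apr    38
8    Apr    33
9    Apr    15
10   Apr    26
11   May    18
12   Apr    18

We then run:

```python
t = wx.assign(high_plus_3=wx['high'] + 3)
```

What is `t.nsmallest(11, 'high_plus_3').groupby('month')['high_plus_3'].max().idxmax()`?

add column high_plus_3 = wx['high'] + 3:
   month  high  high_plus_3
0    Apr   -14          -11
1    Apr    38           41
2    May     7           10
3    May    31           34
4    Apr     1            4
5    Apr     2            5
6    May     9           12
7    Apr    38           41
8    Apr    33           36
9    Apr    15           18
10   Apr    26           29
11   May    18           21
12   Apr    18           21
take 11 rows with smallest high_plus_3:
   month  high  high_plus_3
0    Apr   -14          -11
4    Apr     1            4
5    Apr     2            5
2    May     7           10
6    May     9           12
9    Apr    15           18
11   May    18           21
12   Apr    18           21
10   Apr    26           29
3    May    31           34
8    Apr    33           36
group by month, max of high_plus_3:
month
Apr    36
May    34
Name: high_plus_3, dtype: int64
So idxmax() = Apr.

Apr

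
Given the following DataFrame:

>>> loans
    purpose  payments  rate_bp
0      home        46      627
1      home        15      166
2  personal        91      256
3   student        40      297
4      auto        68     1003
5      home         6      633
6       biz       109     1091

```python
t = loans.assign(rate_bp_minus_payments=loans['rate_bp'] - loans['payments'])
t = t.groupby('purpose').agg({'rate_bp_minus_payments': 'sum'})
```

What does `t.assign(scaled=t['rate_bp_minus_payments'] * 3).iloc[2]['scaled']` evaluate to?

4077

add column rate_bp_minus_payments = loans['rate_bp'] - loans['payments']:
    purpose  payments  rate_bp  rate_bp_minus_payments
0      home        46      627                     581
1      home        15      166                     151
2  personal        91      256                     165
3   student        40      297                     257
4      auto        68     1003                     935
5      home         6      633                     627
6       biz       109     1091                     982
group by purpose, sum of rate_bp_minus_payments:
          rate_bp_minus_payments
purpose                         
auto                         935
biz                          982
home                        1359
personal                     165
student                      257
add column scaled = t['rate_bp_minus_payments'] * 3:
          rate_bp_minus_payments  scaled
purpose                                 
auto                         935    2805
biz                          982    2946
home                        1359    4077
personal                     165     495
student                      257     771
Taking the value at position 2, column 'scaled' gives 4077.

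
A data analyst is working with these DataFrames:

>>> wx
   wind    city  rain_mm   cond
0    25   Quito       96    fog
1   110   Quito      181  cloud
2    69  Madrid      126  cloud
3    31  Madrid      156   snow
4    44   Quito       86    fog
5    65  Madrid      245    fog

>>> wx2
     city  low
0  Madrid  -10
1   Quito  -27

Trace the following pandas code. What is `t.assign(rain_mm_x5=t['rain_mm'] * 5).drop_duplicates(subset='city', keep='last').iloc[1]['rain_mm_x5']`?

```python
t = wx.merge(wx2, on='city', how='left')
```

merge on 'city' (how='left') → 6 rows:
   wind    city  rain_mm   cond  low
0    25   Quito       96    fog  -27
1   110   Quito      181  cloud  -27
2    69  Madrid      126  cloud  -10
3    31  Madrid      156   snow  -10
4    44   Quito       86    fog  -27
5    65  Madrid      245    fog  -10
add column rain_mm_x5 = t['rain_mm'] * 5:
   wind    city  rain_mm   cond  low  rain_mm_x5
0    25   Quito       96    fog  -27         480
1   110   Quito      181  cloud  -27         905
2    69  Madrid      126  cloud  -10         630
3    31  Madrid      156   snow  -10         780
4    44   Quito       86    fog  -27         430
5    65  Madrid      245    fog  -10        1225
drop duplicate city (keep=last):
   wind    city  rain_mm cond  low  rain_mm_x5
4    44   Quito       86  fog  -27         430
5    65  Madrid      245  fog  -10        1225

1225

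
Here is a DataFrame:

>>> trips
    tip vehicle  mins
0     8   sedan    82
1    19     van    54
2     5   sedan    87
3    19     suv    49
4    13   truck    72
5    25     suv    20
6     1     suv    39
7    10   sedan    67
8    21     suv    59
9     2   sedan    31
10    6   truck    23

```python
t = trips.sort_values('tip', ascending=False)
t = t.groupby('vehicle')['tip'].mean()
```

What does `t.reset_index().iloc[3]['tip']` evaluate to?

19.0

sort by tip descending:
    tip vehicle  mins
5    25     suv    20
8    21     suv    59
1    19     van    54
3    19     suv    49
4    13   truck    72
7    10   sedan    67
0     8   sedan    82
10    6   truck    23
2     5   sedan    87
9     2   sedan    31
6     1     suv    39
group by vehicle, mean of tip:
vehicle
sedan     6.25
suv      16.50
truck     9.50
van      19.00
Name: tip, dtype: float64
reset_index():
  vehicle    tip
0   sedan   6.25
1     suv  16.50
2   truck   9.50
3     van  19.00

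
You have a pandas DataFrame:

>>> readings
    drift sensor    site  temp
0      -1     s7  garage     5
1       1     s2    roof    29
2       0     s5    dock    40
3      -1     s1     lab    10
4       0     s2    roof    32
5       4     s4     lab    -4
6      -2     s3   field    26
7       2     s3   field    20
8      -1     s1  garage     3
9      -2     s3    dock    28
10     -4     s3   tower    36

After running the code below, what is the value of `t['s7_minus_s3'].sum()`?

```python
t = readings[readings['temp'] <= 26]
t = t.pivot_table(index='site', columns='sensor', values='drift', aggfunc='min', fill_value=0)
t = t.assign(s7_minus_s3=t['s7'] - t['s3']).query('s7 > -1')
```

filter rows where temp <= 26:
   drift sensor    site  temp
0     -1     s7  garage     5
3     -1     s1     lab    10
5      4     s4     lab    -4
6     -2     s3   field    26
7      2     s3   field    20
8     -1     s1  garage     3
pivot: rows=site, cols=sensor, min(drift):
sensor  s1  s3  s4  s7
site                  
field    0  -2   0   0
garage  -1   0   0  -1
lab     -1   0   4   0
add column s7_minus_s3 = t['s7'] - t['s3']:
sensor  s1  s3  s4  s7  s7_minus_s3
site                               
field    0  -2   0   0            2
garage  -1   0   0  -1           -1
lab     -1   0   4   0            0
filter rows where s7 > -1:
sensor  s1  s3  s4  s7  s7_minus_s3
site                               
field    0  -2   0   0            2
lab     -1   0   4   0            0
Hence 2.

2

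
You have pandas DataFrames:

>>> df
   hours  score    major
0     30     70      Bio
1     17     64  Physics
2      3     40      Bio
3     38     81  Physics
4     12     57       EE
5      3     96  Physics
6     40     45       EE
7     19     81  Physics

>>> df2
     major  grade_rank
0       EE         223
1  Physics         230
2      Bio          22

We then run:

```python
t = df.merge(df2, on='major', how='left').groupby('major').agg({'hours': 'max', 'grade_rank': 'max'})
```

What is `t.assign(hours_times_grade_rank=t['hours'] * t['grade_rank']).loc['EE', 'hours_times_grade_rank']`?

8920

merge on 'major' (how='left') → 8 rows:
   hours  score    major  grade_rank
0     30     70      Bio          22
1     17     64  Physics         230
2      3     40      Bio          22
3     38     81  Physics         230
4     12     57       EE         223
5      3     96  Physics         230
6     40     45       EE         223
7     19     81  Physics         230
group by major: max(hours), max(grade_rank):
         hours  grade_rank
major                     
Bio         30          22
EE          40         223
Physics     38         230
add column hours_times_grade_rank = t['hours'] * t['grade_rank']:
         hours  grade_rank  hours_times_grade_rank
major                                             
Bio         30          22                     660
EE          40         223                    8920
Physics     38         230                    8740
The value at row 'EE', column 'hours_times_grade_rank' is 8920.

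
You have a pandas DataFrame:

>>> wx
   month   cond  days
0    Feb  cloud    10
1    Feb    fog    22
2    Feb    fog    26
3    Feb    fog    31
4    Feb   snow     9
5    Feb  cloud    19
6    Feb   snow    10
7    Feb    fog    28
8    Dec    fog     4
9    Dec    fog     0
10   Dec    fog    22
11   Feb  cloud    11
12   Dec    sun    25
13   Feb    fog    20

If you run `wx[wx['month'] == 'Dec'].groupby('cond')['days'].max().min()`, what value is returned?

22

filter rows where month == 'Dec':
   month cond  days
8    Dec  fog     4
9    Dec  fog     0
10   Dec  fog    22
12   Dec  sun    25
group by cond, max of days:
cond
fog    22
sun    25
Name: days, dtype: int64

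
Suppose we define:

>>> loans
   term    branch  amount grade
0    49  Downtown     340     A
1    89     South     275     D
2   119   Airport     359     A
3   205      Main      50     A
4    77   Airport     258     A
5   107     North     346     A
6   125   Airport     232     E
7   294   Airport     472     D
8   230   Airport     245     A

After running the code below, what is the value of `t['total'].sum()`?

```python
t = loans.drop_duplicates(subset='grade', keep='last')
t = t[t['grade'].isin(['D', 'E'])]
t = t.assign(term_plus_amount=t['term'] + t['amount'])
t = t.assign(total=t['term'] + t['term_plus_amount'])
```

drop duplicate grade (keep=last):
   term   branch  amount grade
6   125  Airport     232     E
7   294  Airport     472     D
8   230  Airport     245     A
filter rows where grade in ['D', 'E']:
   term   branch  amount grade
6   125  Airport     232     E
7   294  Airport     472     D
add column term_plus_amount = t['term'] + t['amount']:
   term   branch  amount grade  term_plus_amount
6   125  Airport     232     E               357
7   294  Airport     472     D               766
add column total = t['term'] + t['term_plus_amount']:
   term   branch  amount grade  term_plus_amount  total
6   125  Airport     232     E               357    482
7   294  Airport     472     D               766   1060

1542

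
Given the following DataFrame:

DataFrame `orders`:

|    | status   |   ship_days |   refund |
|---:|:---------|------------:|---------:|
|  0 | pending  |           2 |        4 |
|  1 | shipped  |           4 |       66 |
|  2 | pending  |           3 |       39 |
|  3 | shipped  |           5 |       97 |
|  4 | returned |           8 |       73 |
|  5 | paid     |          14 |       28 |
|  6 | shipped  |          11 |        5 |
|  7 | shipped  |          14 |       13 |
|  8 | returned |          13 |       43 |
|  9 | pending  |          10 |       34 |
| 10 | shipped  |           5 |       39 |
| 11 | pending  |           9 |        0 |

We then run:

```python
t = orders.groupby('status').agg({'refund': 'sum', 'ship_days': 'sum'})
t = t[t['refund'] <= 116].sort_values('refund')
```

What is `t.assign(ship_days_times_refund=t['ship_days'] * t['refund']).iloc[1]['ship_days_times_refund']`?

1848

group by status: sum(refund), sum(ship_days):
          refund  ship_days
status                     
paid          28         14
pending       77         24
returned     116         21
shipped      220         39
filter rows where refund <= 116:
          refund  ship_days
status                     
paid          28         14
pending       77         24
returned     116         21
sort by refund:
          refund  ship_days
status                     
paid          28         14
pending       77         24
returned     116         21
add column ship_days_times_refund = t['ship_days'] * t['refund']:
          refund  ship_days  ship_days_times_refund
status                                             
paid          28         14                     392
pending       77         24                    1848
returned     116         21                    2436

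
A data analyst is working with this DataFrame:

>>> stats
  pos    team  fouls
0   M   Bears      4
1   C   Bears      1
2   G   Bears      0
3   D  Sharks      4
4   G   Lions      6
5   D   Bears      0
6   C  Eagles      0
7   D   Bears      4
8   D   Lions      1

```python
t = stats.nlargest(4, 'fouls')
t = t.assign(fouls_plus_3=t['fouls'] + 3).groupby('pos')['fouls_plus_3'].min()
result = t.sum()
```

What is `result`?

take 4 rows with largest fouls:
  pos    team  fouls
4   G   Lions      6
0   M   Bears      4
3   D  Sharks      4
7   D   Bears      4
add column fouls_plus_3 = t['fouls'] + 3:
  pos    team  fouls  fouls_plus_3
4   G   Lions      6             9
0   M   Bears      4             7
3   D  Sharks      4             7
7   D   Bears      4             7
group by pos, min of fouls_plus_3:
pos
D    7
G    9
M    7
Name: fouls_plus_3, dtype: int64
The sum of the resulting series is 23.

23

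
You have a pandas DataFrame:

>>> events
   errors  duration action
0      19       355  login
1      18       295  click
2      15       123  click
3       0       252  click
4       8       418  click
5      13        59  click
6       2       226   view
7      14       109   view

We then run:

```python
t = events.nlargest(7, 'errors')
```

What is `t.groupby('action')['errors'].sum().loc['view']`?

take 7 rows with largest errors:
   errors  duration action
0      19       355  login
1      18       295  click
2      15       123  click
7      14       109   view
5      13        59  click
4       8       418  click
6       2       226   view
group by action, sum of errors:
action
click    54
login    19
view     16
Name: errors, dtype: int64

16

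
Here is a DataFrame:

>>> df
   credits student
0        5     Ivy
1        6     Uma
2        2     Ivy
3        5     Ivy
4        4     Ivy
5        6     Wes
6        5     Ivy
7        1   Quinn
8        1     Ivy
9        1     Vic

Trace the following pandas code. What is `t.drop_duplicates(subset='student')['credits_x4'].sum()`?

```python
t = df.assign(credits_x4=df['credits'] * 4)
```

76

add column credits_x4 = df['credits'] * 4:
   credits student  credits_x4
0        5     Ivy          20
1        6     Uma          24
2        2     Ivy           8
3        5     Ivy          20
4        4     Ivy          16
5        6     Wes          24
6        5     Ivy          20
7        1   Quinn           4
8        1     Ivy           4
9        1     Vic           4
drop duplicate student (keep=first):
   credits student  credits_x4
0        5     Ivy          20
1        6     Uma          24
5        6     Wes          24
7        1   Quinn           4
9        1     Vic           4
sum of column 'credits_x4' → 76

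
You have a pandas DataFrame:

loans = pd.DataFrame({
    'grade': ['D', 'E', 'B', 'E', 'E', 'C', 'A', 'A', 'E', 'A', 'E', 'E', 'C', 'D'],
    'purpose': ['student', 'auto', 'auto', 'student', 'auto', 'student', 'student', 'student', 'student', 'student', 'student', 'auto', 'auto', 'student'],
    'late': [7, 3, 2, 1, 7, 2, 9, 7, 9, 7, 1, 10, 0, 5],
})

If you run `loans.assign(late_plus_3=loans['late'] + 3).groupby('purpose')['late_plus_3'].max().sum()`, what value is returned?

add column late_plus_3 = loans['late'] + 3:
   grade  purpose  late  late_plus_3
0      D  student     7           10
1      E     auto     3            6
2      B     auto     2            5
3      E  student     1            4
4      E     auto     7           10
5      C  student     2            5
6      A  student     9           12
7      A  student     7           10
8      E  student     9           12
9      A  student     7           10
10     E  student     1            4
11     E     auto    10           13
12     C     auto     0            3
13     D  student     5            8
group by purpose, max of late_plus_3:
purpose
auto       13
student    12
Name: late_plus_3, dtype: int64
The sum of the resulting series is 25.

25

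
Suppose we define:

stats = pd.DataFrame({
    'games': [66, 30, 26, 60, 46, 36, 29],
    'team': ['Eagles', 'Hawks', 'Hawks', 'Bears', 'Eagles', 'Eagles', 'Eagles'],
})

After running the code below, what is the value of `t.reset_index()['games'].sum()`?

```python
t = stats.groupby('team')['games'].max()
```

group by team, max of games:
team
Bears     60
Eagles    66
Hawks     30
Name: games, dtype: int64
reset_index():
     team  games
0   Bears     60
1  Eagles     66
2   Hawks     30

156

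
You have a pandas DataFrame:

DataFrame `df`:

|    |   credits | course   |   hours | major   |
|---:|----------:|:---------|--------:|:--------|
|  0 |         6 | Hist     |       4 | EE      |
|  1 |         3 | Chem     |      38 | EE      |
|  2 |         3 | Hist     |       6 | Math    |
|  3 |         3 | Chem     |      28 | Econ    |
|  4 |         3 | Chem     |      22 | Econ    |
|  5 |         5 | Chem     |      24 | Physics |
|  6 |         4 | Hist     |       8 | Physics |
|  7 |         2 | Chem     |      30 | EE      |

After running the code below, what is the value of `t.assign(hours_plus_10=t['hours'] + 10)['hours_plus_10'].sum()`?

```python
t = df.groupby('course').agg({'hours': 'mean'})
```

group by course, mean of hours:
        hours
course       
Chem     28.4
Hist      6.0
add column hours_plus_10 = t['hours'] + 10:
        hours  hours_plus_10
course                      
Chem     28.4           38.4
Hist      6.0           16.0
Finally, sum of column 'hours_plus_10' = 54.4.

54.4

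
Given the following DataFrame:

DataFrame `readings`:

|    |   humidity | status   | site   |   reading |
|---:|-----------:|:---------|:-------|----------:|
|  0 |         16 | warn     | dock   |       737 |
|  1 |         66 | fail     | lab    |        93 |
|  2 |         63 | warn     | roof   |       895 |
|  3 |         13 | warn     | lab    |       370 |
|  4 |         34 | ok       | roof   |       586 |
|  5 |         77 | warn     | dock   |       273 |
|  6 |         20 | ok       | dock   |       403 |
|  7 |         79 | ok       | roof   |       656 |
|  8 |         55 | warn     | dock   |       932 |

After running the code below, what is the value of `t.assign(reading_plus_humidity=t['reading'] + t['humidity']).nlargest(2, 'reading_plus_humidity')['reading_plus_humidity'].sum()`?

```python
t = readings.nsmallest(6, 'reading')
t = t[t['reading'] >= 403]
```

take 6 rows with smallest reading:
   humidity status  site  reading
1        66   fail   lab       93
5        77   warn  dock      273
3        13   warn   lab      370
6        20     ok  dock      403
4        34     ok  roof      586
7        79     ok  roof      656
filter rows where reading >= 403:
   humidity status  site  reading
6        20     ok  dock      403
4        34     ok  roof      586
7        79     ok  roof      656
add column reading_plus_humidity = t['reading'] + t['humidity']:
   humidity status  site  reading  reading_plus_humidity
6        20     ok  dock      403                    423
4        34     ok  roof      586                    620
7        79     ok  roof      656                    735
take 2 rows with largest reading_plus_humidity:
   humidity status  site  reading  reading_plus_humidity
7        79     ok  roof      656                    735
4        34     ok  roof      586                    620
Then the sum of column 'reading_plus_humidity': 1355

1355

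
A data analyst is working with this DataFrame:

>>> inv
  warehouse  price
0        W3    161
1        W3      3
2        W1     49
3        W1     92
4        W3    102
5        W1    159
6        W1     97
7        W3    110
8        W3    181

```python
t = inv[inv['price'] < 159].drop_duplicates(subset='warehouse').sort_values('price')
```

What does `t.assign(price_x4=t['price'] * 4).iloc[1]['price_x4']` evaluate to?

196

filter rows where price < 159:
  warehouse  price
1        W3      3
2        W1     49
3        W1     92
4        W3    102
6        W1     97
7        W3    110
drop duplicate warehouse (keep=first):
  warehouse  price
1        W3      3
2        W1     49
sort by price:
  warehouse  price
1        W3      3
2        W1     49
add column price_x4 = t['price'] * 4:
  warehouse  price  price_x4
1        W3      3        12
2        W1     49       196
value at position 1, column 'price_x4' → 196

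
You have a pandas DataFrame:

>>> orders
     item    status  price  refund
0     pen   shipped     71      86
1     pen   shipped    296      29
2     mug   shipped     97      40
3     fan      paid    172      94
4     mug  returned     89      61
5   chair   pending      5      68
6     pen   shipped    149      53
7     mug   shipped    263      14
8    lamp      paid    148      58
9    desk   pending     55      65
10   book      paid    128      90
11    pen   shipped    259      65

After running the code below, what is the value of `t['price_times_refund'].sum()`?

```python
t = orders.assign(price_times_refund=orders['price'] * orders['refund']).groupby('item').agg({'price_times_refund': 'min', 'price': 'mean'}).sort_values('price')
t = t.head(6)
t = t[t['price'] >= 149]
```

19850

add column price_times_refund = orders['price'] * orders['refund']:
     item    status  price  refund  price_times_refund
0     pen   shipped     71      86                6106
1     pen   shipped    296      29                8584
2     mug   shipped     97      40                3880
3     fan      paid    172      94               16168
4     mug  returned     89      61                5429
5   chair   pending      5      68                 340
6     pen   shipped    149      53                7897
7     mug   shipped    263      14                3682
8    lamp      paid    148      58                8584
9    desk   pending     55      65                3575
10   book      paid    128      90               11520
11    pen   shipped    259      65               16835
group by item: min(price_times_refund), mean(price):
       price_times_refund       price
item                                 
book                11520  128.000000
chair                 340    5.000000
desk                 3575   55.000000
fan                 16168  172.000000
lamp                 8584  148.000000
mug                  3682  149.666667
pen                  6106  193.750000
sort by price:
       price_times_refund       price
item                                 
chair                 340    5.000000
desk                 3575   55.000000
book                11520  128.000000
lamp                 8584  148.000000
mug                  3682  149.666667
fan                 16168  172.000000
pen                  6106  193.750000
take first 6 rows:
       price_times_refund       price
item                                 
chair                 340    5.000000
desk                 3575   55.000000
book                11520  128.000000
lamp                 8584  148.000000
mug                  3682  149.666667
fan                 16168  172.000000
filter rows where price >= 149:
      price_times_refund       price
item                                
mug                 3682  149.666667
fan                16168  172.000000
Hence 19850.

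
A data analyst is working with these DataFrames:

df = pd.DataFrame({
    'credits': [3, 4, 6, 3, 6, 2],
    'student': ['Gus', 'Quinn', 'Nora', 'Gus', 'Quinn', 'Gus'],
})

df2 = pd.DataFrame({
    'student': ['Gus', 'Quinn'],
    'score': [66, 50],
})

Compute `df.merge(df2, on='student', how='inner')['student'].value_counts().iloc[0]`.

merge on 'student' (how='inner') → 5 rows:
   credits student  score
0        3     Gus     66
1        4   Quinn     50
2        3     Gus     66
3        6   Quinn     50
4        2     Gus     66
value_counts of student:
student
Gus      3
Quinn    2
Name: count, dtype: int64
Reading off the value at position 0, we get 3.

3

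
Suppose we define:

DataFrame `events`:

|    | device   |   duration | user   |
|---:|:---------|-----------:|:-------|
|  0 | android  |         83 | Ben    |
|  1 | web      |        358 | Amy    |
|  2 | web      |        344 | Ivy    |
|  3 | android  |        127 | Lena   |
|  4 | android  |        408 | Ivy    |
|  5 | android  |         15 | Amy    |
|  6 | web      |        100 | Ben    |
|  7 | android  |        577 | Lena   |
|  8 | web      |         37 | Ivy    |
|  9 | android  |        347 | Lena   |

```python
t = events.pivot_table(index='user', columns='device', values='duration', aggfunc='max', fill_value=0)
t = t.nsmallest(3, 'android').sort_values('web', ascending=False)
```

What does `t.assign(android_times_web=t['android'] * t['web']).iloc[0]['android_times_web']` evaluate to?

pivot: rows=user, cols=device, max(duration):
device  android  web
user                
Amy          15  358
Ben          83  100
Ivy         408  344
Lena        577    0
take 3 rows with smallest android:
device  android  web
user                
Amy          15  358
Ben          83  100
Ivy         408  344
sort by web descending:
device  android  web
user                
Amy          15  358
Ivy         408  344
Ben          83  100
add column android_times_web = t['android'] * t['web']:
device  android  web  android_times_web
user                                   
Amy          15  358               5370
Ivy         408  344             140352
Ben          83  100               8300

5370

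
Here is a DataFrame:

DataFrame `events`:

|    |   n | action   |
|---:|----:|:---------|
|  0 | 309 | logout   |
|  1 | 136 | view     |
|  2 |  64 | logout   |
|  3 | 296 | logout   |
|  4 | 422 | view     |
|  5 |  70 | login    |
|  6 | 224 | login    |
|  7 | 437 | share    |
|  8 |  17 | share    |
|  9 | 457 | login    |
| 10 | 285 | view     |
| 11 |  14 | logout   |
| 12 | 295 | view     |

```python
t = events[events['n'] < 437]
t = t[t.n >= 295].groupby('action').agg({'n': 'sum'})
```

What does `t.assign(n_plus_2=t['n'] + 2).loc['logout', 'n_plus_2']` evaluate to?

607

filter rows where n < 437:
      n  action
0   309  logout
1   136    view
2    64  logout
3   296  logout
4   422    view
5    70   login
6   224   login
8    17   share
10  285    view
11   14  logout
12  295    view
filter rows where n >= 295:
      n  action
0   309  logout
3   296  logout
4   422    view
12  295    view
group by action, sum of n:
          n
action     
logout  605
view    717
add column n_plus_2 = t['n'] + 2:
          n  n_plus_2
action               
logout  605       607
view    717       719
So loc['logout', 'n_plus_2'] = 607.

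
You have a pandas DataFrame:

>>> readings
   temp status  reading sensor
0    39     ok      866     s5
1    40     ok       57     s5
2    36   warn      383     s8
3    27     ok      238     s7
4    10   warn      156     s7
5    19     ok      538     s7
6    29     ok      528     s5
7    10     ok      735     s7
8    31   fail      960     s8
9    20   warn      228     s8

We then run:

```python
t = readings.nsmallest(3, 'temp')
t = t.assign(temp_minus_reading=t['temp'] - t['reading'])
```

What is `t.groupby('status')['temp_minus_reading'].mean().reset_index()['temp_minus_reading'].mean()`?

take 3 rows with smallest temp:
   temp status  reading sensor
4    10   warn      156     s7
7    10     ok      735     s7
5    19     ok      538     s7
add column temp_minus_reading = t['temp'] - t['reading']:
   temp status  reading sensor  temp_minus_reading
4    10   warn      156     s7                -146
7    10     ok      735     s7                -725
5    19     ok      538     s7                -519
group by status, mean of temp_minus_reading:
status
ok     -622.0
warn   -146.0
Name: temp_minus_reading, dtype: float64
reset_index():
  status  temp_minus_reading
0     ok              -622.0
1   warn              -146.0
Reading off the mean of column 'temp_minus_reading', we get -384.0.

-384.0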